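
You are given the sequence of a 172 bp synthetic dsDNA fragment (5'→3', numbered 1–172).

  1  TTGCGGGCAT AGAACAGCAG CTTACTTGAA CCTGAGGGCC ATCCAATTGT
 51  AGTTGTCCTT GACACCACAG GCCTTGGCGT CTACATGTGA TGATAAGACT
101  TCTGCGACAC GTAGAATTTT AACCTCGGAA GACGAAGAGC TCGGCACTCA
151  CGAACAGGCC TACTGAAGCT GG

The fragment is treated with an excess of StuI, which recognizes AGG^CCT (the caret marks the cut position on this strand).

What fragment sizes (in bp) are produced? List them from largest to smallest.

87, 71, 14 bp

StuI sites (AGGCCT) start at positions 69, 156.
StuI cuts after base 3 of each site, so after positions 71, 158.
Linear molecule, 2 cuts → 3 fragments:
  1–71 → 71 bp
  72–158 → 87 bp
  159–172 → 14 bp
Sorted largest to smallest: 87, 71, 14 bp.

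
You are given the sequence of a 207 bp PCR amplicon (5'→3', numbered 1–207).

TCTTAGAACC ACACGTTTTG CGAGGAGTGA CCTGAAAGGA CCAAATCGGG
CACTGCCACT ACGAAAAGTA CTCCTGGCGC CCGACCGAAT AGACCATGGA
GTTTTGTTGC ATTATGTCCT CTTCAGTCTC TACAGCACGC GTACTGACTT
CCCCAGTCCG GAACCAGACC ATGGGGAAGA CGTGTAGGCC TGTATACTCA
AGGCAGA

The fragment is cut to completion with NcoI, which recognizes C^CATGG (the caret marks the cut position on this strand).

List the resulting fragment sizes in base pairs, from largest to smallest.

NcoI sites (CCATGG) start at positions 94, 169.
NcoI cuts after the first base of each site, so after positions 94, 169.
Linear molecule, 2 cuts → 3 fragments:
  1–94 → 94 bp
  95–169 → 75 bp
  170–207 → 38 bp
Sorted largest to smallest: 94, 75, 38 bp.

94, 75, 38 bp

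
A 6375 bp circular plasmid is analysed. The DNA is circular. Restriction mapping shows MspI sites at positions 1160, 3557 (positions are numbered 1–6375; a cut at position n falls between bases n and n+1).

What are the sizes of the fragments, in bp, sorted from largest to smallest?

3978, 2397 bp

Circular molecule, 2 cuts → 2 fragments:
  3557 − 1160 = 2397 bp
  wrap: 6375 − 3557 + 1160 = 3978 bp
Sorted largest to smallest: 3978, 2397 bp.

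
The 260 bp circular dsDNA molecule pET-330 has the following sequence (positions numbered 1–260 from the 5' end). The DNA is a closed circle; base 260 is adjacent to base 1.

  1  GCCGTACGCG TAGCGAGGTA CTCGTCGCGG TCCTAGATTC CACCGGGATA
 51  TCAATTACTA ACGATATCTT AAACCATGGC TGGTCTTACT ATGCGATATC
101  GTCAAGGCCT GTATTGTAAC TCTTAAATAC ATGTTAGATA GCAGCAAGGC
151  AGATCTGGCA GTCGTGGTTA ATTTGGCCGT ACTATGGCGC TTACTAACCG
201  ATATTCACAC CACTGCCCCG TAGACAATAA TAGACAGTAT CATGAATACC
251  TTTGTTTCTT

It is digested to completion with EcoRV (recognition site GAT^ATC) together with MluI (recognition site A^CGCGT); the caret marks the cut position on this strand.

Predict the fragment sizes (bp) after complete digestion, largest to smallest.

EcoRV sites (GATATC) start at positions 47, 63, 95.
EcoRV cuts after base 3 of each site, so after positions 49, 65, 97.
The MluI site (ACGCGT) starts at position 6.
MluI cuts after the first base of each site, so after position 6.
Combined cut positions: 6, 49, 65, 97.
Circular molecule, 4 cuts → 4 fragments:
  7–49 → 43 bp
  50–65 → 16 bp
  66–97 → 32 bp
  98–260 then 1–6 → 163 + 6 = 169 bp
Sorted largest to smallest: 169, 43, 32, 16 bp.

169, 43, 32, 16 bp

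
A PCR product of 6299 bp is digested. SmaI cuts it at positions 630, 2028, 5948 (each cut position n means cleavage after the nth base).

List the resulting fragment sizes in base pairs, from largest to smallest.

3920, 1398, 630, 351 bp

Linear molecule, 3 cuts → 4 fragments:
  630 − 0 = 630 bp
  2028 − 630 = 1398 bp
  5948 − 2028 = 3920 bp
  6299 − 5948 = 351 bp
Sorted largest to smallest: 3920, 1398, 630, 351 bp.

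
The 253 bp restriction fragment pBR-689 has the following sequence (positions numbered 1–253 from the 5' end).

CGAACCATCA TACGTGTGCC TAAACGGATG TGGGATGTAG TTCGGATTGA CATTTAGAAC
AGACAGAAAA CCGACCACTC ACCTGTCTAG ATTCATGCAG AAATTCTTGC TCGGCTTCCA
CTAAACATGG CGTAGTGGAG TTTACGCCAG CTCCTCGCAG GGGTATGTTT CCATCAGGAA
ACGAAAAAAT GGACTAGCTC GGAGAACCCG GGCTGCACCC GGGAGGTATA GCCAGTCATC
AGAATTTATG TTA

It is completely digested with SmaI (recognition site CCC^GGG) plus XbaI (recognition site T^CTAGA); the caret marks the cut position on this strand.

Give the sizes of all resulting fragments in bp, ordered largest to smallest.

SmaI sites (CCCGGG) start at positions 207, 218.
SmaI cuts after base 3 of each site, so after positions 209, 220.
The XbaI site (TCTAGA) starts at position 86.
XbaI cuts after the first base of each site, so after position 86.
Combined cut positions: 86, 209, 220.
Linear molecule, 3 cuts → 4 fragments:
  1–86 → 86 bp
  87–209 → 123 bp
  210–220 → 11 bp
  221–253 → 33 bp
Sorted largest to smallest: 123, 86, 33, 11 bp.

123, 86, 33, 11 bp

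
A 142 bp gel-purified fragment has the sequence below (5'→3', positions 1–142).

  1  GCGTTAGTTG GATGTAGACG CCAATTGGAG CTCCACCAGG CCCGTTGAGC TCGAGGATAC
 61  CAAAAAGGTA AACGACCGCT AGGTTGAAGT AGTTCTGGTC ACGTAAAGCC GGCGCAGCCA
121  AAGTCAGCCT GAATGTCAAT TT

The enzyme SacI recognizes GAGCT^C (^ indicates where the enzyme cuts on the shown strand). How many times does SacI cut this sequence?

GAGCTC occurs starting at positions 28, 47.
SacI cuts at 2 sites.

2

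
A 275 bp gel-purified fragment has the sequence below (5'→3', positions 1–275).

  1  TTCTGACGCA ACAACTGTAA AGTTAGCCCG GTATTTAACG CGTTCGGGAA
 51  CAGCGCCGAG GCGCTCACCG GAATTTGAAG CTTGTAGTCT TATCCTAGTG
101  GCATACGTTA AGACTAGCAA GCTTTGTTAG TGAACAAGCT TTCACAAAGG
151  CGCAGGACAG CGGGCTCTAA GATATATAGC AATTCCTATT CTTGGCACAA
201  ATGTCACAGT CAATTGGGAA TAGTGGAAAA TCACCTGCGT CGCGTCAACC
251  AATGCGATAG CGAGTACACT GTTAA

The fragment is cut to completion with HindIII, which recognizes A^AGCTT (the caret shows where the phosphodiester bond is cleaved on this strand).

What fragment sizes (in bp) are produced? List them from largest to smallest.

139, 78, 41, 17 bp

HindIII sites (AAGCTT) start at positions 78, 119, 136.
HindIII cuts after the first base of each site, so after positions 78, 119, 136.
Linear molecule, 3 cuts → 4 fragments:
  1–78 → 78 bp
  79–119 → 41 bp
  120–136 → 17 bp
  137–275 → 139 bp
Sorted largest to smallest: 139, 78, 41, 17 bp.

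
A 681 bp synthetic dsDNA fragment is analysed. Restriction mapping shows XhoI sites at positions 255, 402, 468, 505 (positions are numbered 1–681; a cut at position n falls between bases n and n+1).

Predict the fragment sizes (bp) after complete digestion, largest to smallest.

Linear molecule, 4 cuts → 5 fragments:
  255 − 0 = 255 bp
  402 − 255 = 147 bp
  468 − 402 = 66 bp
  505 − 468 = 37 bp
  681 − 505 = 176 bp
Sorted largest to smallest: 255, 176, 147, 66, 37 bp.

255, 176, 147, 66, 37 bp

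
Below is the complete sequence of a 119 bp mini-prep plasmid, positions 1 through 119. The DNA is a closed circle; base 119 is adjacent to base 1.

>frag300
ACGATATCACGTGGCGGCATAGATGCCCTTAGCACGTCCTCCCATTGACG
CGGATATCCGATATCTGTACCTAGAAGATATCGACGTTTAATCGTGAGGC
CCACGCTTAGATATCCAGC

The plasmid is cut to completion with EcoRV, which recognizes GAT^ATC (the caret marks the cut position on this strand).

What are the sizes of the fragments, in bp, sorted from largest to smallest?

EcoRV sites (GATATC) start at positions 3, 53, 60, 77, 110.
EcoRV cuts after base 3 of each site, so after positions 5, 55, 62, 79, 112.
Circular molecule, 5 cuts → 5 fragments:
  6–55 → 50 bp
  56–62 → 7 bp
  63–79 → 17 bp
  80–112 → 33 bp
  113–119 then 1–5 → 7 + 5 = 12 bp
Sorted largest to smallest: 50, 33, 17, 12, 7 bp.

50, 33, 17, 12, 7 bp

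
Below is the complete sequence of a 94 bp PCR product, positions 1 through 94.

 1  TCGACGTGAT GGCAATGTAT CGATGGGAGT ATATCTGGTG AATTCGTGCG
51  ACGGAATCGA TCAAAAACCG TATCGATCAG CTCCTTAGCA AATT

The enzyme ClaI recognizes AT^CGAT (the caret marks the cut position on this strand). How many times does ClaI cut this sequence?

3

ATCGAT occurs starting at positions 19, 56, 72.
ClaI cuts at 3 sites.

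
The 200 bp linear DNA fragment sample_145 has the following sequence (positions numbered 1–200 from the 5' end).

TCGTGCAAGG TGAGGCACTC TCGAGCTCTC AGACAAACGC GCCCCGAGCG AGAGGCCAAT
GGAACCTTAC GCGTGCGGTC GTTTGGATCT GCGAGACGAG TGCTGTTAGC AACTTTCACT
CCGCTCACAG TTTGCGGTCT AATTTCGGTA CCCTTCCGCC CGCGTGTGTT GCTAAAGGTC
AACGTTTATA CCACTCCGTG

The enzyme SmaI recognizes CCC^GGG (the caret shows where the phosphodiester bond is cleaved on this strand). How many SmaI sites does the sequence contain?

0

No occurrence of CCCGGG is present in the sequence.
SmaI does not cut: 0 sites.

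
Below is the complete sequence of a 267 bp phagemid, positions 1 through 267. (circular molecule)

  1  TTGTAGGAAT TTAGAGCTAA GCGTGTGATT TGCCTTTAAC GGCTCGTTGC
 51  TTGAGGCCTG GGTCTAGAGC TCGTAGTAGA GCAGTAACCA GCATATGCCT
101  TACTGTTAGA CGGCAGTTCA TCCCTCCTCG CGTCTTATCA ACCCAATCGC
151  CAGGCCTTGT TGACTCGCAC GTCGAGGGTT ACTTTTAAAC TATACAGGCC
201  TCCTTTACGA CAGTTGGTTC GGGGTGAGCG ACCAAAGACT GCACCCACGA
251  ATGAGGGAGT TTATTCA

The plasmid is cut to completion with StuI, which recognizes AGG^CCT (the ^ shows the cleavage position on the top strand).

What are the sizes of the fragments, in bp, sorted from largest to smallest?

125, 98, 44 bp

StuI sites (AGGCCT) start at positions 54, 152, 196.
StuI cuts after base 3 of each site, so after positions 56, 154, 198.
Circular molecule, 3 cuts → 3 fragments:
  57–154 → 98 bp
  155–198 → 44 bp
  199–267 then 1–56 → 69 + 56 = 125 bp
Sorted largest to smallest: 125, 98, 44 bp.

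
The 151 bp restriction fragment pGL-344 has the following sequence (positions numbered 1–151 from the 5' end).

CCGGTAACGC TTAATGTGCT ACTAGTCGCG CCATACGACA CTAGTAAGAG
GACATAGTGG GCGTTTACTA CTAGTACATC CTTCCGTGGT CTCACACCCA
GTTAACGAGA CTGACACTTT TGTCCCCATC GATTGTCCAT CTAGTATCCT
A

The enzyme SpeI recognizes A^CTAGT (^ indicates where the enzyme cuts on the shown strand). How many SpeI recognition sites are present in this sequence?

3

ACTAGT occurs starting at positions 21, 40, 70.
SpeI cuts at 3 sites.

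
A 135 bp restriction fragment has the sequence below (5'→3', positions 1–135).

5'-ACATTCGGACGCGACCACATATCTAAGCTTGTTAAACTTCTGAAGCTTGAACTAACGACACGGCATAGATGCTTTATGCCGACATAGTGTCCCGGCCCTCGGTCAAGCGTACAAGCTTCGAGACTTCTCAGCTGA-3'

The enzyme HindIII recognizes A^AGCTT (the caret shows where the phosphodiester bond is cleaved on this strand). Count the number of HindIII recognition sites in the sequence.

AAGCTT occurs starting at positions 25, 43, 113.
HindIII cuts at 3 sites.

3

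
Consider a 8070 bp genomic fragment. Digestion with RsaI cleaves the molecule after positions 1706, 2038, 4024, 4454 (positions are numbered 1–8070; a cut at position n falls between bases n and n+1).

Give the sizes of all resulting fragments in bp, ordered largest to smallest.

Linear molecule, 4 cuts → 5 fragments:
  1706 − 0 = 1706 bp
  2038 − 1706 = 332 bp
  4024 − 2038 = 1986 bp
  4454 − 4024 = 430 bp
  8070 − 4454 = 3616 bp
Sorted largest to smallest: 3616, 1986, 1706, 430, 332 bp.

3616, 1986, 1706, 430, 332 bp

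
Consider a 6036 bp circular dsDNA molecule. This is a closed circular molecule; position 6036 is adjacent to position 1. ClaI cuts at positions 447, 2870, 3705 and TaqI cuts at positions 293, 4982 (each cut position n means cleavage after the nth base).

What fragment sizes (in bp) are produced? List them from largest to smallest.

Combined cut positions (sorted): 293, 447, 2870, 3705, 4982.
Circular molecule, 5 cuts → 5 fragments:
  447 − 293 = 154 bp
  2870 − 447 = 2423 bp
  3705 − 2870 = 835 bp
  4982 − 3705 = 1277 bp
  wrap: 6036 − 4982 + 293 = 1347 bp
Sorted largest to smallest: 2423, 1347, 1277, 835, 154 bp.

2423, 1347, 1277, 835, 154 bp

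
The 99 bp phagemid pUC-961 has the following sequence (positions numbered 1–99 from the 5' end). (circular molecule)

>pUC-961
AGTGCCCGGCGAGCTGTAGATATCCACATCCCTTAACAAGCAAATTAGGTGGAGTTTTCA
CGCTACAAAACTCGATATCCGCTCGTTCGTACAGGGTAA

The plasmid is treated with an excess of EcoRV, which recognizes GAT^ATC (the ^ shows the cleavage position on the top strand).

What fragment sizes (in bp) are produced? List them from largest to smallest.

EcoRV sites (GATATC) start at positions 19, 74.
EcoRV cuts after base 3 of each site, so after positions 21, 76.
Circular molecule, 2 cuts → 2 fragments:
  22–76 → 55 bp
  77–99 then 1–21 → 23 + 21 = 44 bp
Sorted largest to smallest: 55, 44 bp.

55, 44 bp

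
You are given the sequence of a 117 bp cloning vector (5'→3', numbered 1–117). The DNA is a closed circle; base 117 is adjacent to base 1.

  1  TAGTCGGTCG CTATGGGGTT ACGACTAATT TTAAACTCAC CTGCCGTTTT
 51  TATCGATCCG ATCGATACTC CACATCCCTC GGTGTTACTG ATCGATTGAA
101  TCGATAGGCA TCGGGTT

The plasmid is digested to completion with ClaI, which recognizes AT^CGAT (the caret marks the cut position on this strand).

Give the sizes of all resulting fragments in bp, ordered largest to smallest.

ClaI sites (ATCGAT) start at positions 52, 61, 91, 100.
ClaI cuts after base 2 of each site, so after positions 53, 62, 92, 101.
Circular molecule, 4 cuts → 4 fragments:
  54–62 → 9 bp
  63–92 → 30 bp
  93–101 → 9 bp
  102–117 then 1–53 → 16 + 53 = 69 bp
Sorted largest to smallest: 69, 30, 9, 9 bp.

69, 30, 9, 9 bp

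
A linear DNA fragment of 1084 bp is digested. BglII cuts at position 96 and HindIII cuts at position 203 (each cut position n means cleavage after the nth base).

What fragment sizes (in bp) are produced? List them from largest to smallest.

881, 107, 96 bp

Combined cut positions (sorted): 96, 203.
Linear molecule, 2 cuts → 3 fragments:
  96 − 0 = 96 bp
  203 − 96 = 107 bp
  1084 − 203 = 881 bp
Sorted largest to smallest: 881, 107, 96 bp.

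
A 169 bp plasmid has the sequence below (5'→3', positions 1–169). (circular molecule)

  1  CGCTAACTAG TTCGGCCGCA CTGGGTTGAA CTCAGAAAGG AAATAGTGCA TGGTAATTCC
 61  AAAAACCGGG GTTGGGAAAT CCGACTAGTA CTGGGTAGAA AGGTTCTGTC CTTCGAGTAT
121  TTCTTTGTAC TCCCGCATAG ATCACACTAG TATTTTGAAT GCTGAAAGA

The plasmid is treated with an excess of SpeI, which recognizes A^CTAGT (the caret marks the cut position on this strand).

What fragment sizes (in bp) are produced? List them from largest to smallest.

SpeI sites (ACTAGT) start at positions 6, 84, 146.
SpeI cuts after the first base of each site, so after positions 6, 84, 146.
Circular molecule, 3 cuts → 3 fragments:
  7–84 → 78 bp
  85–146 → 62 bp
  147–169 then 1–6 → 23 + 6 = 29 bp
Sorted largest to smallest: 78, 62, 29 bp.

78, 62, 29 bp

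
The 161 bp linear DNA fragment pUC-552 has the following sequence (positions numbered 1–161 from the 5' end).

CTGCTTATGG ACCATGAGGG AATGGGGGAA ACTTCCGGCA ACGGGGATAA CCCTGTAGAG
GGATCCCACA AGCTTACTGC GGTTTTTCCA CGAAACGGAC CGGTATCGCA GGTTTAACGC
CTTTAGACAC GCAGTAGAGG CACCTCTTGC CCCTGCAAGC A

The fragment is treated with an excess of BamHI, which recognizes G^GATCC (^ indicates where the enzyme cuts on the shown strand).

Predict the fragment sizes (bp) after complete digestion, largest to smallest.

The BamHI site (GGATCC) starts at position 61.
BamHI cuts after the first base of each site, so after position 61.
Linear molecule, 1 cut → 2 fragments:
  1–61 → 61 bp
  62–161 → 100 bp
Sorted largest to smallest: 100, 61 bp.

100, 61 bp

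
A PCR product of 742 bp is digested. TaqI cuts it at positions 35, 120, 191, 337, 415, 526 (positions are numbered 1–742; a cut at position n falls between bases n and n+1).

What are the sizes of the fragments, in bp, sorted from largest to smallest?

216, 146, 111, 85, 78, 71, 35 bp

Linear molecule, 6 cuts → 7 fragments:
  35 − 0 = 35 bp
  120 − 35 = 85 bp
  191 − 120 = 71 bp
  337 − 191 = 146 bp
  415 − 337 = 78 bp
  526 − 415 = 111 bp
  742 − 526 = 216 bp
Sorted largest to smallest: 216, 146, 111, 85, 78, 71, 35 bp.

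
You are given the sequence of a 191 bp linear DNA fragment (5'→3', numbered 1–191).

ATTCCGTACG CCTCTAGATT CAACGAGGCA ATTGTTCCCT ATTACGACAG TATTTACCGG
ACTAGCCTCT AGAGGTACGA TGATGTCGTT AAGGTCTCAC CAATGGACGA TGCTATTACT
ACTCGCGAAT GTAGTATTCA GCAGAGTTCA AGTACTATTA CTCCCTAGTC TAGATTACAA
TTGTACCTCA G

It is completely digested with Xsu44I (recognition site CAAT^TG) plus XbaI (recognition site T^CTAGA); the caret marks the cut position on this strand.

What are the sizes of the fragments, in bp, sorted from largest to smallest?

101, 36, 19, 13, 12, 10 bp

Xsu44I sites (CAATTG) start at positions 29, 178.
Xsu44I cuts after base 4 of each site, so after positions 32, 181.
XbaI sites (TCTAGA) start at positions 13, 68, 169.
XbaI cuts after the first base of each site, so after positions 13, 68, 169.
Combined cut positions: 13, 32, 68, 169, 181.
Linear molecule, 5 cuts → 6 fragments:
  1–13 → 13 bp
  14–32 → 19 bp
  33–68 → 36 bp
  69–169 → 101 bp
  170–181 → 12 bp
  182–191 → 10 bp
Sorted largest to smallest: 101, 36, 19, 13, 12, 10 bp.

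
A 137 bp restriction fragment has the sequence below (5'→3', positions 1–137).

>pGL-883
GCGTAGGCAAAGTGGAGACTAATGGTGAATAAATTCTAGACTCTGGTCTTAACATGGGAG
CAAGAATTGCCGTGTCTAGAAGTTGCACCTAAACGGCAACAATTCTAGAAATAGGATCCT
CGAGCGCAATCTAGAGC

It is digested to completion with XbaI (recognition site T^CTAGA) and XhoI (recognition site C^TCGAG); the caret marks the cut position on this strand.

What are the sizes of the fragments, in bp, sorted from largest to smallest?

XbaI sites (TCTAGA) start at positions 35, 75, 104, 130.
XbaI cuts after the first base of each site, so after positions 35, 75, 104, 130.
The XhoI site (CTCGAG) starts at position 119.
XhoI cuts after the first base of each site, so after position 119.
Combined cut positions: 35, 75, 104, 119, 130.
Linear molecule, 5 cuts → 6 fragments:
  1–35 → 35 bp
  36–75 → 40 bp
  76–104 → 29 bp
  105–119 → 15 bp
  120–130 → 11 bp
  131–137 → 7 bp
Sorted largest to smallest: 40, 35, 29, 15, 11, 7 bp.

40, 35, 29, 15, 11, 7 bp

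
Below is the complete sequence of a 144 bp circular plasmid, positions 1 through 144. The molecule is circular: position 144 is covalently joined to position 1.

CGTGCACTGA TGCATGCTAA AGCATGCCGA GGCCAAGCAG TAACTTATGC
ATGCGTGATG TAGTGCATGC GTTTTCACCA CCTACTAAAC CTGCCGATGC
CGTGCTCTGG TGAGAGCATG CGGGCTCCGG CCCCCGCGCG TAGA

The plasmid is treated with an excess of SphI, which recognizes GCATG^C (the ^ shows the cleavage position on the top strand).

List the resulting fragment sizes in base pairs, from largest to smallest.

51, 40, 27, 16, 10 bp

SphI sites (GCATGC) start at positions 12, 22, 49, 65, 116.
SphI cuts after base 5 of each site (before the last base), so after positions 16, 26, 53, 69, 120.
Circular molecule, 5 cuts → 5 fragments:
  17–26 → 10 bp
  27–53 → 27 bp
  54–69 → 16 bp
  70–120 → 51 bp
  121–144 then 1–16 → 24 + 16 = 40 bp
Sorted largest to smallest: 51, 40, 27, 16, 10 bp.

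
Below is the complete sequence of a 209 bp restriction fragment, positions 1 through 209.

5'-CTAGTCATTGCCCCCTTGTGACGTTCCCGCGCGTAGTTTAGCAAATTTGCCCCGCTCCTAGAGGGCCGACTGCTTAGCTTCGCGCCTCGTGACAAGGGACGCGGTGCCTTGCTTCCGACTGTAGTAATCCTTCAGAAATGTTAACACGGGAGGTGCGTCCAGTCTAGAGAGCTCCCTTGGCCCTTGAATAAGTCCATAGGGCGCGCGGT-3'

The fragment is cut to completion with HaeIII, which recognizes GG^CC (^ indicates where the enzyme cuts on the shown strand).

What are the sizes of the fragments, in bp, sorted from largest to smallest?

HaeIII sites (GGCC) start at positions 64, 179.
HaeIII cuts after base 2 of each site, so after positions 65, 180.
Linear molecule, 2 cuts → 3 fragments:
  1–65 → 65 bp
  66–180 → 115 bp
  181–209 → 29 bp
Sorted largest to smallest: 115, 65, 29 bp.

115, 65, 29 bp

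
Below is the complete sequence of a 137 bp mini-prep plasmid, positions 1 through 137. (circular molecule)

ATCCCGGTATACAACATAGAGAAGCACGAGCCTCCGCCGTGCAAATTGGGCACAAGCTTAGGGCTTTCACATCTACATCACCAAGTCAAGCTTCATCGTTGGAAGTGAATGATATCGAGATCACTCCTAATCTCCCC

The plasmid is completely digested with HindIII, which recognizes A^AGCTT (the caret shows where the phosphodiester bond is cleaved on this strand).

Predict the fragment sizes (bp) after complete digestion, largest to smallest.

103, 34 bp

HindIII sites (AAGCTT) start at positions 54, 88.
HindIII cuts after the first base of each site, so after positions 54, 88.
Circular molecule, 2 cuts → 2 fragments:
  55–88 → 34 bp
  89–137 then 1–54 → 49 + 54 = 103 bp
Sorted largest to smallest: 103, 34 bp.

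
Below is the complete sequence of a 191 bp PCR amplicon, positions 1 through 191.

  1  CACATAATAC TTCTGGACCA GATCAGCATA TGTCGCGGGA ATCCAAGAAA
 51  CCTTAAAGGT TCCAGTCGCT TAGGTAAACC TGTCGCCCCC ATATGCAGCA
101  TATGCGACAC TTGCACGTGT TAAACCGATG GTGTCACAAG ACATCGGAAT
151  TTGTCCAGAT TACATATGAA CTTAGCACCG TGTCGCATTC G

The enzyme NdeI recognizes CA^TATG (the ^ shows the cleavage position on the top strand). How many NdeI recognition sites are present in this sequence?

4

CATATG occurs starting at positions 27, 90, 99, 163.
NdeI cuts at 4 sites.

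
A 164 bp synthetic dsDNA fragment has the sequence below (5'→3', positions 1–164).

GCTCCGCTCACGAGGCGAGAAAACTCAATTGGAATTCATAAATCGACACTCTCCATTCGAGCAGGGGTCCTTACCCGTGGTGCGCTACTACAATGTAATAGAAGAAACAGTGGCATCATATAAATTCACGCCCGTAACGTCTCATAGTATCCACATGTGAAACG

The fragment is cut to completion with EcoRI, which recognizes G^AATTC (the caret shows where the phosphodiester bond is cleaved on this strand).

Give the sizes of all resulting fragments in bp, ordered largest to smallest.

The EcoRI site (GAATTC) starts at position 32.
EcoRI cuts after the first base of each site, so after position 32.
Linear molecule, 1 cut → 2 fragments:
  1–32 → 32 bp
  33–164 → 132 bp
Sorted largest to smallest: 132, 32 bp.

132, 32 bp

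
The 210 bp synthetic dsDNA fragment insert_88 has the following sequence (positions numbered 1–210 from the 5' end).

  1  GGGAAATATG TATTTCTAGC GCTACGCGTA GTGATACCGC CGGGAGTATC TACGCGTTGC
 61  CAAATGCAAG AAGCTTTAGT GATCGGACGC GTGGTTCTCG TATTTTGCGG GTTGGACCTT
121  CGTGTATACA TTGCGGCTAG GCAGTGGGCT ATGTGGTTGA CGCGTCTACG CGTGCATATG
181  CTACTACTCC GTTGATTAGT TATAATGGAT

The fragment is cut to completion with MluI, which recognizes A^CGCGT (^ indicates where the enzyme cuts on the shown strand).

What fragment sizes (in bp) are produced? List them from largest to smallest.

73, 42, 35, 28, 24, 8 bp

MluI sites (ACGCGT) start at positions 24, 52, 87, 160, 168.
MluI cuts after the first base of each site, so after positions 24, 52, 87, 160, 168.
Linear molecule, 5 cuts → 6 fragments:
  1–24 → 24 bp
  25–52 → 28 bp
  53–87 → 35 bp
  88–160 → 73 bp
  161–168 → 8 bp
  169–210 → 42 bp
Sorted largest to smallest: 73, 42, 35, 28, 24, 8 bp.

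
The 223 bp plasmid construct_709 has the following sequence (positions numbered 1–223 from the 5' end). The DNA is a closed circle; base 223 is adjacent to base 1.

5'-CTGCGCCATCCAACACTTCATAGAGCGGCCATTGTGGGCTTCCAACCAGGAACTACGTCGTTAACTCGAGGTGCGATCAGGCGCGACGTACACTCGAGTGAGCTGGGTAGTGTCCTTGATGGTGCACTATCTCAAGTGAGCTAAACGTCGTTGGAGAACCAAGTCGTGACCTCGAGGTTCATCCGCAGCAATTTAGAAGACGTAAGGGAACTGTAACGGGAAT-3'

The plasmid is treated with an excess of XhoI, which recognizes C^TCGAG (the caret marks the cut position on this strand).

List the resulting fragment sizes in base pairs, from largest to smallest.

117, 78, 28 bp

XhoI sites (CTCGAG) start at positions 65, 93, 171.
XhoI cuts after the first base of each site, so after positions 65, 93, 171.
Circular molecule, 3 cuts → 3 fragments:
  66–93 → 28 bp
  94–171 → 78 bp
  172–223 then 1–65 → 52 + 65 = 117 bp
Sorted largest to smallest: 117, 78, 28 bp.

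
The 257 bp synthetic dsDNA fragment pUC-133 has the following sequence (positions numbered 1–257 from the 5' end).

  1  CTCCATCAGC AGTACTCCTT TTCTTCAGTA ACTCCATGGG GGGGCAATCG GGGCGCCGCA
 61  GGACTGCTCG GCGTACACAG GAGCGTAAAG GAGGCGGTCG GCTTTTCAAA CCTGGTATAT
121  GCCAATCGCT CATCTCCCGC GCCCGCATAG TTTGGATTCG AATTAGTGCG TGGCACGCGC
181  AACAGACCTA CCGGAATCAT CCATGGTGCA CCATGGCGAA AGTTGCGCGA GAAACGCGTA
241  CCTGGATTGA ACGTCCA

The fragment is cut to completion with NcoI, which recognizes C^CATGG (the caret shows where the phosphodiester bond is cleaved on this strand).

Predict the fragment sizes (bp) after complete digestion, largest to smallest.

167, 46, 34, 10 bp

NcoI sites (CCATGG) start at positions 34, 201, 211.
NcoI cuts after the first base of each site, so after positions 34, 201, 211.
Linear molecule, 3 cuts → 4 fragments:
  1–34 → 34 bp
  35–201 → 167 bp
  202–211 → 10 bp
  212–257 → 46 bp
Sorted largest to smallest: 167, 46, 34, 10 bp.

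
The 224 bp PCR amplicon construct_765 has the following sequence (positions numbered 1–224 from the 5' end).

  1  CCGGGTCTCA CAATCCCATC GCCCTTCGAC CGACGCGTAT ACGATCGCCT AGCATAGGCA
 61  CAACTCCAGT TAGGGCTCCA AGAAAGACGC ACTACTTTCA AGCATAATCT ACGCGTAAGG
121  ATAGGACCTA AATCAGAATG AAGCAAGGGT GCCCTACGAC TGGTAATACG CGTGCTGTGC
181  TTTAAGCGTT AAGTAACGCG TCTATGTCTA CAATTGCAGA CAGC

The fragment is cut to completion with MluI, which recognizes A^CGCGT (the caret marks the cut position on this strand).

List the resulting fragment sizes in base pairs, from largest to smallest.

MluI sites (ACGCGT) start at positions 33, 111, 168, 196.
MluI cuts after the first base of each site, so after positions 33, 111, 168, 196.
Linear molecule, 4 cuts → 5 fragments:
  1–33 → 33 bp
  34–111 → 78 bp
  112–168 → 57 bp
  169–196 → 28 bp
  197–224 → 28 bp
Sorted largest to smallest: 78, 57, 33, 28, 28 bp.

78, 57, 33, 28, 28 bp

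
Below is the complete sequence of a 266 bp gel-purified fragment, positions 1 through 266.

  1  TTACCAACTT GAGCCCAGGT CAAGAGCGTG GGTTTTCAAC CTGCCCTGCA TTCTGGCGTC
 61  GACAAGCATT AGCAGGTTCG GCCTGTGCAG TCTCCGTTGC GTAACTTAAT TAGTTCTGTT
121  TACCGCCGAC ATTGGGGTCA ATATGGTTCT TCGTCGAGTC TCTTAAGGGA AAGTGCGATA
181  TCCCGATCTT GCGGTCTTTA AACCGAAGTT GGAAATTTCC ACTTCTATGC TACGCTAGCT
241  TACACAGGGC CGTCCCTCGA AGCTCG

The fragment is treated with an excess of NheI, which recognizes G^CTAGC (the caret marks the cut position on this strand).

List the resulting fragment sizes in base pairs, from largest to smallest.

234, 32 bp

The NheI site (GCTAGC) starts at position 234.
NheI cuts after the first base of each site, so after position 234.
Linear molecule, 1 cut → 2 fragments:
  1–234 → 234 bp
  235–266 → 32 bp
Sorted largest to smallest: 234, 32 bp.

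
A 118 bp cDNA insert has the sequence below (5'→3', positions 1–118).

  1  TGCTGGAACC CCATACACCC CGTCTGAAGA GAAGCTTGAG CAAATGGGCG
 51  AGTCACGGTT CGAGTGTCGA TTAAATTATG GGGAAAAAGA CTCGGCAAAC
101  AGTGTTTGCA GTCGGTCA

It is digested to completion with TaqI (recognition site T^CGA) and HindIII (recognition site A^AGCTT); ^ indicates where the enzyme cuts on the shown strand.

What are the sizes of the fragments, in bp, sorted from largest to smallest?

51, 32, 28, 7 bp

TaqI sites (TCGA) start at positions 60, 67.
TaqI cuts after the first base of each site, so after positions 60, 67.
The HindIII site (AAGCTT) starts at position 32.
HindIII cuts after the first base of each site, so after position 32.
Combined cut positions: 32, 60, 67.
Linear molecule, 3 cuts → 4 fragments:
  1–32 → 32 bp
  33–60 → 28 bp
  61–67 → 7 bp
  68–118 → 51 bp
Sorted largest to smallest: 51, 32, 28, 7 bp.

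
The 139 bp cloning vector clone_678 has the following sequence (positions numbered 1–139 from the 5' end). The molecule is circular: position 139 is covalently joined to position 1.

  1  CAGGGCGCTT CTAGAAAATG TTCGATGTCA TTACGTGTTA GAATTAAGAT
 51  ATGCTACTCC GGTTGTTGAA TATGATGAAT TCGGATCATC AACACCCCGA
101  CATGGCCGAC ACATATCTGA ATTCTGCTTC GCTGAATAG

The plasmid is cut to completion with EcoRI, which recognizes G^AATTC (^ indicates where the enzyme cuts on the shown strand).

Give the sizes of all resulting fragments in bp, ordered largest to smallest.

EcoRI sites (GAATTC) start at positions 77, 119.
EcoRI cuts after the first base of each site, so after positions 77, 119.
Circular molecule, 2 cuts → 2 fragments:
  78–119 → 42 bp
  120–139 then 1–77 → 20 + 77 = 97 bp
Sorted largest to smallest: 97, 42 bp.

97, 42 bp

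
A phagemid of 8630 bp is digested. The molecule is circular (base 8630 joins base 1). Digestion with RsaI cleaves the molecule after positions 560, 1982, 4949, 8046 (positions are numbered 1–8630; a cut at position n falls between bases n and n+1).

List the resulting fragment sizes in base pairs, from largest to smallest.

3097, 2967, 1422, 1144 bp

Circular molecule, 4 cuts → 4 fragments:
  1982 − 560 = 1422 bp
  4949 − 1982 = 2967 bp
  8046 − 4949 = 3097 bp
  wrap: 8630 − 8046 + 560 = 1144 bp
Sorted largest to smallest: 3097, 2967, 1422, 1144 bp.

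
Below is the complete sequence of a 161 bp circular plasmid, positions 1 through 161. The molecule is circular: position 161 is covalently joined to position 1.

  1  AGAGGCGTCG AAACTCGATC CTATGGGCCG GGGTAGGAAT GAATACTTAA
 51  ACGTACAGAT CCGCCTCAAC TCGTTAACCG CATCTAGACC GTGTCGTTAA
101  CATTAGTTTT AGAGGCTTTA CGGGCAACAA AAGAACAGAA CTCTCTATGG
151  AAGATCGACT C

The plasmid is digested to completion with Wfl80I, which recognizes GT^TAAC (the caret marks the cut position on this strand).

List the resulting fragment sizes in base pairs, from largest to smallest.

Wfl80I sites (GTTAAC) start at positions 73, 96.
Wfl80I cuts after base 2 of each site, so after positions 74, 97.
Circular molecule, 2 cuts → 2 fragments:
  75–97 → 23 bp
  98–161 then 1–74 → 64 + 74 = 138 bp
Sorted largest to smallest: 138, 23 bp.

138, 23 bp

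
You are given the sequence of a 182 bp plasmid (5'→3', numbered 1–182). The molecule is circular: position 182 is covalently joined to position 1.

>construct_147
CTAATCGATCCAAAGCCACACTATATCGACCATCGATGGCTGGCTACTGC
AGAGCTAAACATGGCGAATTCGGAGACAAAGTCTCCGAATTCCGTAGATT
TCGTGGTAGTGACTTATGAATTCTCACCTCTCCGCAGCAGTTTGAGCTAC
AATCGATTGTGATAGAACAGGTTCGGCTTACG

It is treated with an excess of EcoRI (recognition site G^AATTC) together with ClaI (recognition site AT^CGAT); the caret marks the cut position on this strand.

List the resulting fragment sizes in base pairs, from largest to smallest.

EcoRI sites (GAATTC) start at positions 66, 87, 118.
EcoRI cuts after the first base of each site, so after positions 66, 87, 118.
ClaI sites (ATCGAT) start at positions 4, 32, 152.
ClaI cuts after base 2 of each site, so after positions 5, 33, 153.
Combined cut positions: 5, 33, 66, 87, 118, 153.
Circular molecule, 6 cuts → 6 fragments:
  6–33 → 28 bp
  34–66 → 33 bp
  67–87 → 21 bp
  88–118 → 31 bp
  119–153 → 35 bp
  154–182 then 1–5 → 29 + 5 = 34 bp
Sorted largest to smallest: 35, 34, 33, 31, 28, 21 bp.

35, 34, 33, 31, 28, 21 bp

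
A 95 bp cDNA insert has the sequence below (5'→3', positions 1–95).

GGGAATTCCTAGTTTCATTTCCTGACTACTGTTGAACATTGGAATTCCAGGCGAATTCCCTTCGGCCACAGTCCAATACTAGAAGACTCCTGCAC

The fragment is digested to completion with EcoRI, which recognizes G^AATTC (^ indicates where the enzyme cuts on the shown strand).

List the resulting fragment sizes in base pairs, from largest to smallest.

42, 39, 11, 3 bp

EcoRI sites (GAATTC) start at positions 3, 42, 53.
EcoRI cuts after the first base of each site, so after positions 3, 42, 53.
Linear molecule, 3 cuts → 4 fragments:
  1–3 → 3 bp
  4–42 → 39 bp
  43–53 → 11 bp
  54–95 → 42 bp
Sorted largest to smallest: 42, 39, 11, 3 bp.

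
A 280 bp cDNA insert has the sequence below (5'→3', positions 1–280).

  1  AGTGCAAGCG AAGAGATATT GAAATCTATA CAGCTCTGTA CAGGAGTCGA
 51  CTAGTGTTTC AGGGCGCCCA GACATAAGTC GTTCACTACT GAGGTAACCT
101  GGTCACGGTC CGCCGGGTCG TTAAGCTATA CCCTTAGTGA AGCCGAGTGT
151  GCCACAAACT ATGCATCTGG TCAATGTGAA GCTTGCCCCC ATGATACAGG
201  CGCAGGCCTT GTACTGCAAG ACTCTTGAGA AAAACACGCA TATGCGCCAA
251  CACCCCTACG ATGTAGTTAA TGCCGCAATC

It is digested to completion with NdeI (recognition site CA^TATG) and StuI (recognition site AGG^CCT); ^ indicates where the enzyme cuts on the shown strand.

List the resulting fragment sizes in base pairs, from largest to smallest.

206, 40, 34 bp

The NdeI site (CATATG) starts at position 239.
NdeI cuts after base 2 of each site, so after position 240.
The StuI site (AGGCCT) starts at position 204.
StuI cuts after base 3 of each site, so after position 206.
Combined cut positions: 206, 240.
Linear molecule, 2 cuts → 3 fragments:
  1–206 → 206 bp
  207–240 → 34 bp
  241–280 → 40 bp
Sorted largest to smallest: 206, 40, 34 bp.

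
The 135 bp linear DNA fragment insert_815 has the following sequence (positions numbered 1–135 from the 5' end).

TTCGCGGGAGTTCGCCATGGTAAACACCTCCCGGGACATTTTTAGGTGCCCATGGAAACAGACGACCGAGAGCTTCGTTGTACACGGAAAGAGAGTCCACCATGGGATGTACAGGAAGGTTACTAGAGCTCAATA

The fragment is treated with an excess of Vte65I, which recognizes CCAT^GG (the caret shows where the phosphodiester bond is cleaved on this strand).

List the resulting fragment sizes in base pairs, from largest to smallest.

50, 35, 32, 18 bp

Vte65I sites (CCATGG) start at positions 15, 50, 100.
Vte65I cuts after base 4 of each site, so after positions 18, 53, 103.
Linear molecule, 3 cuts → 4 fragments:
  1–18 → 18 bp
  19–53 → 35 bp
  54–103 → 50 bp
  104–135 → 32 bp
Sorted largest to smallest: 50, 35, 32, 18 bp.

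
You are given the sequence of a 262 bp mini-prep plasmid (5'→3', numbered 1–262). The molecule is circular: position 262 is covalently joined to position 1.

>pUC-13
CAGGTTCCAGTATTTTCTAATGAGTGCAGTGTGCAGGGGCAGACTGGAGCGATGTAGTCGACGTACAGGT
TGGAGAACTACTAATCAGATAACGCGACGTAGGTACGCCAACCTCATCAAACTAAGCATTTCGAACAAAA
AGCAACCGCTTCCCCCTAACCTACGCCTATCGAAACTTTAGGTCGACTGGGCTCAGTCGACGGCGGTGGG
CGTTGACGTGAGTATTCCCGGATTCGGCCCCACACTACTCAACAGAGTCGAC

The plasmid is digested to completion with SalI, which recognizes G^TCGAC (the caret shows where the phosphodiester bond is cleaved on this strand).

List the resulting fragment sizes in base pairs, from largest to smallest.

SalI sites (GTCGAC) start at positions 57, 182, 196, 257.
SalI cuts after the first base of each site, so after positions 57, 182, 196, 257.
Circular molecule, 4 cuts → 4 fragments:
  58–182 → 125 bp
  183–196 → 14 bp
  197–257 → 61 bp
  258–262 then 1–57 → 5 + 57 = 62 bp
Sorted largest to smallest: 125, 62, 61, 14 bp.

125, 62, 61, 14 bp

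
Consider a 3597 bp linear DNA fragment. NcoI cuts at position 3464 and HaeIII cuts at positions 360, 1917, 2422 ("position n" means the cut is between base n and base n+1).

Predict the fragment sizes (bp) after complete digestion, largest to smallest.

Combined cut positions (sorted): 360, 1917, 2422, 3464.
Linear molecule, 4 cuts → 5 fragments:
  360 − 0 = 360 bp
  1917 − 360 = 1557 bp
  2422 − 1917 = 505 bp
  3464 − 2422 = 1042 bp
  3597 − 3464 = 133 bp
Sorted largest to smallest: 1557, 1042, 505, 360, 133 bp.

1557, 1042, 505, 360, 133 bp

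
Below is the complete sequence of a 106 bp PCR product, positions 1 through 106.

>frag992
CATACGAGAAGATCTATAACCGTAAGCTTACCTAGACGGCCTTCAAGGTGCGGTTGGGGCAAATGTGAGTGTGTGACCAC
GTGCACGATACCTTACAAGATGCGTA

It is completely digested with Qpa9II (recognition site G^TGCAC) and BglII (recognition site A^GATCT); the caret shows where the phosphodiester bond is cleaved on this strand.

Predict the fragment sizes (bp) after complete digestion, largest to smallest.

The Qpa9II site (GTGCAC) starts at position 81.
Qpa9II cuts after the first base of each site, so after position 81.
The BglII site (AGATCT) starts at position 10.
BglII cuts after the first base of each site, so after position 10.
Combined cut positions: 10, 81.
Linear molecule, 2 cuts → 3 fragments:
  1–10 → 10 bp
  11–81 → 71 bp
  82–106 → 25 bp
Sorted largest to smallest: 71, 25, 10 bp.

71, 25, 10 bp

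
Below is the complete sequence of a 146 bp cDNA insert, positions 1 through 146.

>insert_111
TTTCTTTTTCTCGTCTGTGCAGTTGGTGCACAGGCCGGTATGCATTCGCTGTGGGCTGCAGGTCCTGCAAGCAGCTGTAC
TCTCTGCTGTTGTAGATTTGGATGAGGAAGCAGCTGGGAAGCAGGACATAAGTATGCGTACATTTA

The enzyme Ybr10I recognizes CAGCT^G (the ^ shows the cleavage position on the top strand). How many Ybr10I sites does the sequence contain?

CAGCTG occurs starting at positions 72, 111.
Ybr10I cuts at 2 sites.

2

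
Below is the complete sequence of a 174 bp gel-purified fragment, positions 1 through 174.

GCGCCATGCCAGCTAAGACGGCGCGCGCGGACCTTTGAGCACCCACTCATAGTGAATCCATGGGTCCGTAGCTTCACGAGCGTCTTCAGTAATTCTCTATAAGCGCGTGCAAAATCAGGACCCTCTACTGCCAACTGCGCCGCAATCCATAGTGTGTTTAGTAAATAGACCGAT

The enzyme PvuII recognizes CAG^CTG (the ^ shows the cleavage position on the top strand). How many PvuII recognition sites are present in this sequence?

No occurrence of CAGCTG is present in the sequence.
PvuII does not cut: 0 sites.

0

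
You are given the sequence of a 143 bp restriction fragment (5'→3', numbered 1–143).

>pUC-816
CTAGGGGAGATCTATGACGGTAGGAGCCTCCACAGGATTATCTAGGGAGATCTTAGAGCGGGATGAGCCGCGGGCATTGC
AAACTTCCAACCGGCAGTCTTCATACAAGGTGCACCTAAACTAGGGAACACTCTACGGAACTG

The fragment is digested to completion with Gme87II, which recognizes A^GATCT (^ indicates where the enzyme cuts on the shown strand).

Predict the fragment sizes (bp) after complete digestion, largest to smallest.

Gme87II sites (AGATCT) start at positions 8, 48.
Gme87II cuts after the first base of each site, so after positions 8, 48.
Linear molecule, 2 cuts → 3 fragments:
  1–8 → 8 bp
  9–48 → 40 bp
  49–143 → 95 bp
Sorted largest to smallest: 95, 40, 8 bp.

95, 40, 8 bp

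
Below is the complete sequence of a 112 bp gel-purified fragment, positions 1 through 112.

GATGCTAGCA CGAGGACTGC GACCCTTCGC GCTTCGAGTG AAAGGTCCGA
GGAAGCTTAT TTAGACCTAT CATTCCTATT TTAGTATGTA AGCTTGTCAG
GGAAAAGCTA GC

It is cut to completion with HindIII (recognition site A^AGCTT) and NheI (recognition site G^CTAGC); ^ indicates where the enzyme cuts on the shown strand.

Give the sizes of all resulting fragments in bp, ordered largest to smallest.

HindIII sites (AAGCTT) start at positions 53, 90.
HindIII cuts after the first base of each site, so after positions 53, 90.
NheI sites (GCTAGC) start at positions 4, 107.
NheI cuts after the first base of each site, so after positions 4, 107.
Combined cut positions: 4, 53, 90, 107.
Linear molecule, 4 cuts → 5 fragments:
  1–4 → 4 bp
  5–53 → 49 bp
  54–90 → 37 bp
  91–107 → 17 bp
  108–112 → 5 bp
Sorted largest to smallest: 49, 37, 17, 5, 4 bp.

49, 37, 17, 5, 4 bp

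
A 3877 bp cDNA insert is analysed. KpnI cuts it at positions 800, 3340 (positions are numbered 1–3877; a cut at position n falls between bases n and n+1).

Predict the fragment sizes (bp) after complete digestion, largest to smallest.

Linear molecule, 2 cuts → 3 fragments:
  800 − 0 = 800 bp
  3340 − 800 = 2540 bp
  3877 − 3340 = 537 bp
Sorted largest to smallest: 2540, 800, 537 bp.

2540, 800, 537 bp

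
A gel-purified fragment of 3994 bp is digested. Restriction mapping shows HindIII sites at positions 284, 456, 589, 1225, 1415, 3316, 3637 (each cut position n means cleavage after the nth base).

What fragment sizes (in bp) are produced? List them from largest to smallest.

1901, 636, 357, 321, 284, 190, 172, 133 bp

Linear molecule, 7 cuts → 8 fragments:
  284 − 0 = 284 bp
  456 − 284 = 172 bp
  589 − 456 = 133 bp
  1225 − 589 = 636 bp
  1415 − 1225 = 190 bp
  3316 − 1415 = 1901 bp
  3637 − 3316 = 321 bp
  3994 − 3637 = 357 bp
Sorted largest to smallest: 1901, 636, 357, 321, 284, 190, 172, 133 bp.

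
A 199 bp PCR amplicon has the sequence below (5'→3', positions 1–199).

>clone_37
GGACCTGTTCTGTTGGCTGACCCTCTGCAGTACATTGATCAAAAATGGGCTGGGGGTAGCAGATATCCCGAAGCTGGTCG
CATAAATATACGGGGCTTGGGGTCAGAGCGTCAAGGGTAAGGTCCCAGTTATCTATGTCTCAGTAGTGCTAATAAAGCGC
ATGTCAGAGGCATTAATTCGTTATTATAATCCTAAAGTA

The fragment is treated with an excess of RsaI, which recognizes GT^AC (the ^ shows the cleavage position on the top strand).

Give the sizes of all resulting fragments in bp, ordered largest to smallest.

The RsaI site (GTAC) starts at position 30.
RsaI cuts after base 2 of each site, so after position 31.
Linear molecule, 1 cut → 2 fragments:
  1–31 → 31 bp
  32–199 → 168 bp
Sorted largest to smallest: 168, 31 bp.

168, 31 bp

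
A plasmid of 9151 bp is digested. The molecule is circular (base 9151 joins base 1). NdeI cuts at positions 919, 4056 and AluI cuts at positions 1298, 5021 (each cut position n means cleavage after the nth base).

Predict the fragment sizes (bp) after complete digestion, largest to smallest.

5049, 2758, 965, 379 bp

Combined cut positions (sorted): 919, 1298, 4056, 5021.
Circular molecule, 4 cuts → 4 fragments:
  1298 − 919 = 379 bp
  4056 − 1298 = 2758 bp
  5021 − 4056 = 965 bp
  wrap: 9151 − 5021 + 919 = 5049 bp
Sorted largest to smallest: 5049, 2758, 965, 379 bp.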